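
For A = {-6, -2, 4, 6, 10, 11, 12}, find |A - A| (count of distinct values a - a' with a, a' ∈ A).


A - A = {a - a' : a, a' ∈ A}; |A| = 7.
Bounds: 2|A|-1 ≤ |A - A| ≤ |A|² - |A| + 1, i.e. 13 ≤ |A - A| ≤ 43.
Note: 0 ∈ A - A always (from a - a). The set is symmetric: if d ∈ A - A then -d ∈ A - A.
Enumerate nonzero differences d = a - a' with a > a' (then include -d):
Positive differences: {1, 2, 4, 5, 6, 7, 8, 10, 12, 13, 14, 16, 17, 18}
Full difference set: {0} ∪ (positive diffs) ∪ (negative diffs).
|A - A| = 1 + 2·14 = 29 (matches direct enumeration: 29).

|A - A| = 29


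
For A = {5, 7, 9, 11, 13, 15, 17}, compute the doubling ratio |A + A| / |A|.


|A| = 7.
Compute A + A by enumerating all 49 pairs.
A + A = {10, 12, 14, 16, 18, 20, 22, 24, 26, 28, 30, 32, 34}, so |A + A| = 13.
K = |A + A| / |A| = 13/7 (already in lowest terms) ≈ 1.8571.
Reference: AP of size 7 gives K = 13/7 ≈ 1.8571; a fully generic set of size 7 gives K ≈ 4.0000.

|A| = 7, |A + A| = 13, K = 13/7.


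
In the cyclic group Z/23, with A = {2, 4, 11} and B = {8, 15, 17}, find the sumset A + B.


Work in Z/23Z: reduce every sum a + b modulo 23.
Enumerate all 9 pairs:
a = 2: 2+8=10, 2+15=17, 2+17=19
a = 4: 4+8=12, 4+15=19, 4+17=21
a = 11: 11+8=19, 11+15=3, 11+17=5
Distinct residues collected: {3, 5, 10, 12, 17, 19, 21}
|A + B| = 7 (out of 23 total residues).

A + B = {3, 5, 10, 12, 17, 19, 21}


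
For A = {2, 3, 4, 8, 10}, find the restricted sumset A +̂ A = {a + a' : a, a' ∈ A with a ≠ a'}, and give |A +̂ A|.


Restricted sumset: A +̂ A = {a + a' : a ∈ A, a' ∈ A, a ≠ a'}.
Equivalently, take A + A and drop any sum 2a that is achievable ONLY as a + a for a ∈ A (i.e. sums representable only with equal summands).
Enumerate pairs (a, a') with a < a' (symmetric, so each unordered pair gives one sum; this covers all a ≠ a'):
  2 + 3 = 5
  2 + 4 = 6
  2 + 8 = 10
  2 + 10 = 12
  3 + 4 = 7
  3 + 8 = 11
  3 + 10 = 13
  4 + 8 = 12
  4 + 10 = 14
  8 + 10 = 18
Collected distinct sums: {5, 6, 7, 10, 11, 12, 13, 14, 18}
|A +̂ A| = 9
(Reference bound: |A +̂ A| ≥ 2|A| - 3 for |A| ≥ 2, with |A| = 5 giving ≥ 7.)

|A +̂ A| = 9


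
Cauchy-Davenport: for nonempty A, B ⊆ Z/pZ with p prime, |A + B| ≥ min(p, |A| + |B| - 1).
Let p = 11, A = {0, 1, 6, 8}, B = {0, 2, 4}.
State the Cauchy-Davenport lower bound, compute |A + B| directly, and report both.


Cauchy-Davenport: |A + B| ≥ min(p, |A| + |B| - 1) for A, B nonempty in Z/pZ.
|A| = 4, |B| = 3, p = 11.
CD lower bound = min(11, 4 + 3 - 1) = min(11, 6) = 6.
Compute A + B mod 11 directly:
a = 0: 0+0=0, 0+2=2, 0+4=4
a = 1: 1+0=1, 1+2=3, 1+4=5
a = 6: 6+0=6, 6+2=8, 6+4=10
a = 8: 8+0=8, 8+2=10, 8+4=1
A + B = {0, 1, 2, 3, 4, 5, 6, 8, 10}, so |A + B| = 9.
Verify: 9 ≥ 6? Yes ✓.

CD lower bound = 6, actual |A + B| = 9.


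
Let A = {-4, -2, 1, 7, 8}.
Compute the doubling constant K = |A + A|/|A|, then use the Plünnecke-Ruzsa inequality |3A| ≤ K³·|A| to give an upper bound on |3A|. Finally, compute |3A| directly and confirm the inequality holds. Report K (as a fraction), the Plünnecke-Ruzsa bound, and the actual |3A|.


|A| = 5.
Step 1: Compute A + A by enumerating all 25 pairs.
A + A = {-8, -6, -4, -3, -1, 2, 3, 4, 5, 6, 8, 9, 14, 15, 16}, so |A + A| = 15.
Step 2: Doubling constant K = |A + A|/|A| = 15/5 = 15/5 ≈ 3.0000.
Step 3: Plünnecke-Ruzsa gives |3A| ≤ K³·|A| = (3.0000)³ · 5 ≈ 135.0000.
Step 4: Compute 3A = A + A + A directly by enumerating all triples (a,b,c) ∈ A³; |3A| = 30.
Step 5: Check 30 ≤ 135.0000? Yes ✓.

K = 15/5, Plünnecke-Ruzsa bound K³|A| ≈ 135.0000, |3A| = 30, inequality holds.


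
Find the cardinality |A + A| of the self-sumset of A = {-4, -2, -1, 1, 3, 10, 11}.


A + A = {a + a' : a, a' ∈ A}; |A| = 7.
General bounds: 2|A| - 1 ≤ |A + A| ≤ |A|(|A|+1)/2, i.e. 13 ≤ |A + A| ≤ 28.
Lower bound 2|A|-1 is attained iff A is an arithmetic progression.
Enumerate sums a + a' for a ≤ a' (symmetric, so this suffices):
a = -4: -4+-4=-8, -4+-2=-6, -4+-1=-5, -4+1=-3, -4+3=-1, -4+10=6, -4+11=7
a = -2: -2+-2=-4, -2+-1=-3, -2+1=-1, -2+3=1, -2+10=8, -2+11=9
a = -1: -1+-1=-2, -1+1=0, -1+3=2, -1+10=9, -1+11=10
a = 1: 1+1=2, 1+3=4, 1+10=11, 1+11=12
a = 3: 3+3=6, 3+10=13, 3+11=14
a = 10: 10+10=20, 10+11=21
a = 11: 11+11=22
Distinct sums: {-8, -6, -5, -4, -3, -2, -1, 0, 1, 2, 4, 6, 7, 8, 9, 10, 11, 12, 13, 14, 20, 21, 22}
|A + A| = 23

|A + A| = 23


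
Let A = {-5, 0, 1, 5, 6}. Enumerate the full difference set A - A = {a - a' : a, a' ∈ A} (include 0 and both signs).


A - A = {a - a' : a, a' ∈ A}.
Compute a - a' for each ordered pair (a, a'):
a = -5: -5--5=0, -5-0=-5, -5-1=-6, -5-5=-10, -5-6=-11
a = 0: 0--5=5, 0-0=0, 0-1=-1, 0-5=-5, 0-6=-6
a = 1: 1--5=6, 1-0=1, 1-1=0, 1-5=-4, 1-6=-5
a = 5: 5--5=10, 5-0=5, 5-1=4, 5-5=0, 5-6=-1
a = 6: 6--5=11, 6-0=6, 6-1=5, 6-5=1, 6-6=0
Collecting distinct values (and noting 0 appears from a-a):
A - A = {-11, -10, -6, -5, -4, -1, 0, 1, 4, 5, 6, 10, 11}
|A - A| = 13

A - A = {-11, -10, -6, -5, -4, -1, 0, 1, 4, 5, 6, 10, 11}


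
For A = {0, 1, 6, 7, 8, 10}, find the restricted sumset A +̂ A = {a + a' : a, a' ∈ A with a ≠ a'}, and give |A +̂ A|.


Restricted sumset: A +̂ A = {a + a' : a ∈ A, a' ∈ A, a ≠ a'}.
Equivalently, take A + A and drop any sum 2a that is achievable ONLY as a + a for a ∈ A (i.e. sums representable only with equal summands).
Enumerate pairs (a, a') with a < a' (symmetric, so each unordered pair gives one sum; this covers all a ≠ a'):
  0 + 1 = 1
  0 + 6 = 6
  0 + 7 = 7
  0 + 8 = 8
  0 + 10 = 10
  1 + 6 = 7
  1 + 7 = 8
  1 + 8 = 9
  1 + 10 = 11
  6 + 7 = 13
  6 + 8 = 14
  6 + 10 = 16
  7 + 8 = 15
  7 + 10 = 17
  8 + 10 = 18
Collected distinct sums: {1, 6, 7, 8, 9, 10, 11, 13, 14, 15, 16, 17, 18}
|A +̂ A| = 13
(Reference bound: |A +̂ A| ≥ 2|A| - 3 for |A| ≥ 2, with |A| = 6 giving ≥ 9.)

|A +̂ A| = 13


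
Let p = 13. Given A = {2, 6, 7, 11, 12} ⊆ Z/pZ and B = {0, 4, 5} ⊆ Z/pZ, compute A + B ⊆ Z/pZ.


Work in Z/13Z: reduce every sum a + b modulo 13.
Enumerate all 15 pairs:
a = 2: 2+0=2, 2+4=6, 2+5=7
a = 6: 6+0=6, 6+4=10, 6+5=11
a = 7: 7+0=7, 7+4=11, 7+5=12
a = 11: 11+0=11, 11+4=2, 11+5=3
a = 12: 12+0=12, 12+4=3, 12+5=4
Distinct residues collected: {2, 3, 4, 6, 7, 10, 11, 12}
|A + B| = 8 (out of 13 total residues).

A + B = {2, 3, 4, 6, 7, 10, 11, 12}


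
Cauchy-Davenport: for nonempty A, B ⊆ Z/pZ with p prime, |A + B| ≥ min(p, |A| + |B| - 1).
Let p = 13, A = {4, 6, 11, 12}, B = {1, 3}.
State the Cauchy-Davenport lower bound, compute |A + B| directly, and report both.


Cauchy-Davenport: |A + B| ≥ min(p, |A| + |B| - 1) for A, B nonempty in Z/pZ.
|A| = 4, |B| = 2, p = 13.
CD lower bound = min(13, 4 + 2 - 1) = min(13, 5) = 5.
Compute A + B mod 13 directly:
a = 4: 4+1=5, 4+3=7
a = 6: 6+1=7, 6+3=9
a = 11: 11+1=12, 11+3=1
a = 12: 12+1=0, 12+3=2
A + B = {0, 1, 2, 5, 7, 9, 12}, so |A + B| = 7.
Verify: 7 ≥ 5? Yes ✓.

CD lower bound = 5, actual |A + B| = 7.


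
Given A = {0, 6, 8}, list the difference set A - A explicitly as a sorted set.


A - A = {a - a' : a, a' ∈ A}.
Compute a - a' for each ordered pair (a, a'):
a = 0: 0-0=0, 0-6=-6, 0-8=-8
a = 6: 6-0=6, 6-6=0, 6-8=-2
a = 8: 8-0=8, 8-6=2, 8-8=0
Collecting distinct values (and noting 0 appears from a-a):
A - A = {-8, -6, -2, 0, 2, 6, 8}
|A - A| = 7

A - A = {-8, -6, -2, 0, 2, 6, 8}


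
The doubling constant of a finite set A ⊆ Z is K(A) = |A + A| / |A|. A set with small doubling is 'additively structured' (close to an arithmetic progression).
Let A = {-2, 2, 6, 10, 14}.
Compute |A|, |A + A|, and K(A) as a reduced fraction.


|A| = 5.
Compute A + A by enumerating all 25 pairs.
A + A = {-4, 0, 4, 8, 12, 16, 20, 24, 28}, so |A + A| = 9.
K = |A + A| / |A| = 9/5 (already in lowest terms) ≈ 1.8000.
Reference: AP of size 5 gives K = 9/5 ≈ 1.8000; a fully generic set of size 5 gives K ≈ 3.0000.

|A| = 5, |A + A| = 9, K = 9/5.


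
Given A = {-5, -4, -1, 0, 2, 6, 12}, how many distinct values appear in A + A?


A + A = {a + a' : a, a' ∈ A}; |A| = 7.
General bounds: 2|A| - 1 ≤ |A + A| ≤ |A|(|A|+1)/2, i.e. 13 ≤ |A + A| ≤ 28.
Lower bound 2|A|-1 is attained iff A is an arithmetic progression.
Enumerate sums a + a' for a ≤ a' (symmetric, so this suffices):
a = -5: -5+-5=-10, -5+-4=-9, -5+-1=-6, -5+0=-5, -5+2=-3, -5+6=1, -5+12=7
a = -4: -4+-4=-8, -4+-1=-5, -4+0=-4, -4+2=-2, -4+6=2, -4+12=8
a = -1: -1+-1=-2, -1+0=-1, -1+2=1, -1+6=5, -1+12=11
a = 0: 0+0=0, 0+2=2, 0+6=6, 0+12=12
a = 2: 2+2=4, 2+6=8, 2+12=14
a = 6: 6+6=12, 6+12=18
a = 12: 12+12=24
Distinct sums: {-10, -9, -8, -6, -5, -4, -3, -2, -1, 0, 1, 2, 4, 5, 6, 7, 8, 11, 12, 14, 18, 24}
|A + A| = 22

|A + A| = 22


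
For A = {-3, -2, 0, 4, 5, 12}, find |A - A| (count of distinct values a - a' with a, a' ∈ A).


A - A = {a - a' : a, a' ∈ A}; |A| = 6.
Bounds: 2|A|-1 ≤ |A - A| ≤ |A|² - |A| + 1, i.e. 11 ≤ |A - A| ≤ 31.
Note: 0 ∈ A - A always (from a - a). The set is symmetric: if d ∈ A - A then -d ∈ A - A.
Enumerate nonzero differences d = a - a' with a > a' (then include -d):
Positive differences: {1, 2, 3, 4, 5, 6, 7, 8, 12, 14, 15}
Full difference set: {0} ∪ (positive diffs) ∪ (negative diffs).
|A - A| = 1 + 2·11 = 23 (matches direct enumeration: 23).

|A - A| = 23


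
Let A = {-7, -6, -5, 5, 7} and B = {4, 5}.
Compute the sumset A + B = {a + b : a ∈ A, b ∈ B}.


A + B = {a + b : a ∈ A, b ∈ B}.
Enumerate all |A|·|B| = 5·2 = 10 pairs (a, b) and collect distinct sums.
a = -7: -7+4=-3, -7+5=-2
a = -6: -6+4=-2, -6+5=-1
a = -5: -5+4=-1, -5+5=0
a = 5: 5+4=9, 5+5=10
a = 7: 7+4=11, 7+5=12
Collecting distinct sums: A + B = {-3, -2, -1, 0, 9, 10, 11, 12}
|A + B| = 8

A + B = {-3, -2, -1, 0, 9, 10, 11, 12}


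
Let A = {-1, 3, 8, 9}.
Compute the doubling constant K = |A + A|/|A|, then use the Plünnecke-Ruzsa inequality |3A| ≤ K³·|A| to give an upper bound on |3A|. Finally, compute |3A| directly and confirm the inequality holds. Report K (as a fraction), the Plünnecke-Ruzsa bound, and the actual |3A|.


|A| = 4.
Step 1: Compute A + A by enumerating all 16 pairs.
A + A = {-2, 2, 6, 7, 8, 11, 12, 16, 17, 18}, so |A + A| = 10.
Step 2: Doubling constant K = |A + A|/|A| = 10/4 = 10/4 ≈ 2.5000.
Step 3: Plünnecke-Ruzsa gives |3A| ≤ K³·|A| = (2.5000)³ · 4 ≈ 62.5000.
Step 4: Compute 3A = A + A + A directly by enumerating all triples (a,b,c) ∈ A³; |3A| = 19.
Step 5: Check 19 ≤ 62.5000? Yes ✓.

K = 10/4, Plünnecke-Ruzsa bound K³|A| ≈ 62.5000, |3A| = 19, inequality holds.


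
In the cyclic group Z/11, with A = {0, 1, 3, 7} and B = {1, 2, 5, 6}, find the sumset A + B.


Work in Z/11Z: reduce every sum a + b modulo 11.
Enumerate all 16 pairs:
a = 0: 0+1=1, 0+2=2, 0+5=5, 0+6=6
a = 1: 1+1=2, 1+2=3, 1+5=6, 1+6=7
a = 3: 3+1=4, 3+2=5, 3+5=8, 3+6=9
a = 7: 7+1=8, 7+2=9, 7+5=1, 7+6=2
Distinct residues collected: {1, 2, 3, 4, 5, 6, 7, 8, 9}
|A + B| = 9 (out of 11 total residues).

A + B = {1, 2, 3, 4, 5, 6, 7, 8, 9}


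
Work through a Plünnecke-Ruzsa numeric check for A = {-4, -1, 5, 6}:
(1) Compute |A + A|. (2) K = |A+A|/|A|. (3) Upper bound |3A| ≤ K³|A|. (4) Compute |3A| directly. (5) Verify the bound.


|A| = 4.
Step 1: Compute A + A by enumerating all 16 pairs.
A + A = {-8, -5, -2, 1, 2, 4, 5, 10, 11, 12}, so |A + A| = 10.
Step 2: Doubling constant K = |A + A|/|A| = 10/4 = 10/4 ≈ 2.5000.
Step 3: Plünnecke-Ruzsa gives |3A| ≤ K³·|A| = (2.5000)³ · 4 ≈ 62.5000.
Step 4: Compute 3A = A + A + A directly by enumerating all triples (a,b,c) ∈ A³; |3A| = 19.
Step 5: Check 19 ≤ 62.5000? Yes ✓.

K = 10/4, Plünnecke-Ruzsa bound K³|A| ≈ 62.5000, |3A| = 19, inequality holds.


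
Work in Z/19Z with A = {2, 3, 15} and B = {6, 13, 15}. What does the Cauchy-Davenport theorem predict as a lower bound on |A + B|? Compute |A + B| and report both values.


Cauchy-Davenport: |A + B| ≥ min(p, |A| + |B| - 1) for A, B nonempty in Z/pZ.
|A| = 3, |B| = 3, p = 19.
CD lower bound = min(19, 3 + 3 - 1) = min(19, 5) = 5.
Compute A + B mod 19 directly:
a = 2: 2+6=8, 2+13=15, 2+15=17
a = 3: 3+6=9, 3+13=16, 3+15=18
a = 15: 15+6=2, 15+13=9, 15+15=11
A + B = {2, 8, 9, 11, 15, 16, 17, 18}, so |A + B| = 8.
Verify: 8 ≥ 5? Yes ✓.

CD lower bound = 5, actual |A + B| = 8.


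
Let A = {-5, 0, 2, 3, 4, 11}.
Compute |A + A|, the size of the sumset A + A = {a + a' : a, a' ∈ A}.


A + A = {a + a' : a, a' ∈ A}; |A| = 6.
General bounds: 2|A| - 1 ≤ |A + A| ≤ |A|(|A|+1)/2, i.e. 11 ≤ |A + A| ≤ 21.
Lower bound 2|A|-1 is attained iff A is an arithmetic progression.
Enumerate sums a + a' for a ≤ a' (symmetric, so this suffices):
a = -5: -5+-5=-10, -5+0=-5, -5+2=-3, -5+3=-2, -5+4=-1, -5+11=6
a = 0: 0+0=0, 0+2=2, 0+3=3, 0+4=4, 0+11=11
a = 2: 2+2=4, 2+3=5, 2+4=6, 2+11=13
a = 3: 3+3=6, 3+4=7, 3+11=14
a = 4: 4+4=8, 4+11=15
a = 11: 11+11=22
Distinct sums: {-10, -5, -3, -2, -1, 0, 2, 3, 4, 5, 6, 7, 8, 11, 13, 14, 15, 22}
|A + A| = 18

|A + A| = 18


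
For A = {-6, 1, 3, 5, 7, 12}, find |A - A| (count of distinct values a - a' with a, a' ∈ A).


A - A = {a - a' : a, a' ∈ A}; |A| = 6.
Bounds: 2|A|-1 ≤ |A - A| ≤ |A|² - |A| + 1, i.e. 11 ≤ |A - A| ≤ 31.
Note: 0 ∈ A - A always (from a - a). The set is symmetric: if d ∈ A - A then -d ∈ A - A.
Enumerate nonzero differences d = a - a' with a > a' (then include -d):
Positive differences: {2, 4, 5, 6, 7, 9, 11, 13, 18}
Full difference set: {0} ∪ (positive diffs) ∪ (negative diffs).
|A - A| = 1 + 2·9 = 19 (matches direct enumeration: 19).

|A - A| = 19


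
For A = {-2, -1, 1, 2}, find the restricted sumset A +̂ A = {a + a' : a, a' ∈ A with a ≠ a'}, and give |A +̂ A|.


Restricted sumset: A +̂ A = {a + a' : a ∈ A, a' ∈ A, a ≠ a'}.
Equivalently, take A + A and drop any sum 2a that is achievable ONLY as a + a for a ∈ A (i.e. sums representable only with equal summands).
Enumerate pairs (a, a') with a < a' (symmetric, so each unordered pair gives one sum; this covers all a ≠ a'):
  -2 + -1 = -3
  -2 + 1 = -1
  -2 + 2 = 0
  -1 + 1 = 0
  -1 + 2 = 1
  1 + 2 = 3
Collected distinct sums: {-3, -1, 0, 1, 3}
|A +̂ A| = 5
(Reference bound: |A +̂ A| ≥ 2|A| - 3 for |A| ≥ 2, with |A| = 4 giving ≥ 5.)

|A +̂ A| = 5


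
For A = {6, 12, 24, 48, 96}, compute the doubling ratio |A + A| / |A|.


|A| = 5.
Compute A + A by enumerating all 25 pairs.
A + A = {12, 18, 24, 30, 36, 48, 54, 60, 72, 96, 102, 108, 120, 144, 192}, so |A + A| = 15.
K = |A + A| / |A| = 15/5 = 3/1 ≈ 3.0000.
Reference: AP of size 5 gives K = 9/5 ≈ 1.8000; a fully generic set of size 5 gives K ≈ 3.0000.

|A| = 5, |A + A| = 15, K = 15/5 = 3/1.


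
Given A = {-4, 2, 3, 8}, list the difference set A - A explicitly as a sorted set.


A - A = {a - a' : a, a' ∈ A}.
Compute a - a' for each ordered pair (a, a'):
a = -4: -4--4=0, -4-2=-6, -4-3=-7, -4-8=-12
a = 2: 2--4=6, 2-2=0, 2-3=-1, 2-8=-6
a = 3: 3--4=7, 3-2=1, 3-3=0, 3-8=-5
a = 8: 8--4=12, 8-2=6, 8-3=5, 8-8=0
Collecting distinct values (and noting 0 appears from a-a):
A - A = {-12, -7, -6, -5, -1, 0, 1, 5, 6, 7, 12}
|A - A| = 11

A - A = {-12, -7, -6, -5, -1, 0, 1, 5, 6, 7, 12}


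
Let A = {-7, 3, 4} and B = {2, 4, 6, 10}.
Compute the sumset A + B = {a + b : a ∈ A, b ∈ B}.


A + B = {a + b : a ∈ A, b ∈ B}.
Enumerate all |A|·|B| = 3·4 = 12 pairs (a, b) and collect distinct sums.
a = -7: -7+2=-5, -7+4=-3, -7+6=-1, -7+10=3
a = 3: 3+2=5, 3+4=7, 3+6=9, 3+10=13
a = 4: 4+2=6, 4+4=8, 4+6=10, 4+10=14
Collecting distinct sums: A + B = {-5, -3, -1, 3, 5, 6, 7, 8, 9, 10, 13, 14}
|A + B| = 12

A + B = {-5, -3, -1, 3, 5, 6, 7, 8, 9, 10, 13, 14}


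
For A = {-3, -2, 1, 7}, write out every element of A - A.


A - A = {a - a' : a, a' ∈ A}.
Compute a - a' for each ordered pair (a, a'):
a = -3: -3--3=0, -3--2=-1, -3-1=-4, -3-7=-10
a = -2: -2--3=1, -2--2=0, -2-1=-3, -2-7=-9
a = 1: 1--3=4, 1--2=3, 1-1=0, 1-7=-6
a = 7: 7--3=10, 7--2=9, 7-1=6, 7-7=0
Collecting distinct values (and noting 0 appears from a-a):
A - A = {-10, -9, -6, -4, -3, -1, 0, 1, 3, 4, 6, 9, 10}
|A - A| = 13

A - A = {-10, -9, -6, -4, -3, -1, 0, 1, 3, 4, 6, 9, 10}


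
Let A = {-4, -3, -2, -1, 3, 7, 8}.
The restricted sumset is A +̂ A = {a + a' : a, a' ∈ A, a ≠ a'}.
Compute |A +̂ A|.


Restricted sumset: A +̂ A = {a + a' : a ∈ A, a' ∈ A, a ≠ a'}.
Equivalently, take A + A and drop any sum 2a that is achievable ONLY as a + a for a ∈ A (i.e. sums representable only with equal summands).
Enumerate pairs (a, a') with a < a' (symmetric, so each unordered pair gives one sum; this covers all a ≠ a'):
  -4 + -3 = -7
  -4 + -2 = -6
  -4 + -1 = -5
  -4 + 3 = -1
  -4 + 7 = 3
  -4 + 8 = 4
  -3 + -2 = -5
  -3 + -1 = -4
  -3 + 3 = 0
  -3 + 7 = 4
  -3 + 8 = 5
  -2 + -1 = -3
  -2 + 3 = 1
  -2 + 7 = 5
  -2 + 8 = 6
  -1 + 3 = 2
  -1 + 7 = 6
  -1 + 8 = 7
  3 + 7 = 10
  3 + 8 = 11
  7 + 8 = 15
Collected distinct sums: {-7, -6, -5, -4, -3, -1, 0, 1, 2, 3, 4, 5, 6, 7, 10, 11, 15}
|A +̂ A| = 17
(Reference bound: |A +̂ A| ≥ 2|A| - 3 for |A| ≥ 2, with |A| = 7 giving ≥ 11.)

|A +̂ A| = 17


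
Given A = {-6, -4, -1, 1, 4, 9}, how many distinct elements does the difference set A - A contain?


A - A = {a - a' : a, a' ∈ A}; |A| = 6.
Bounds: 2|A|-1 ≤ |A - A| ≤ |A|² - |A| + 1, i.e. 11 ≤ |A - A| ≤ 31.
Note: 0 ∈ A - A always (from a - a). The set is symmetric: if d ∈ A - A then -d ∈ A - A.
Enumerate nonzero differences d = a - a' with a > a' (then include -d):
Positive differences: {2, 3, 5, 7, 8, 10, 13, 15}
Full difference set: {0} ∪ (positive diffs) ∪ (negative diffs).
|A - A| = 1 + 2·8 = 17 (matches direct enumeration: 17).

|A - A| = 17


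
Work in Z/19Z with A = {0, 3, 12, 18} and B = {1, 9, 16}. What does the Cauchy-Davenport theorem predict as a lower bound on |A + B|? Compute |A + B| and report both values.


Cauchy-Davenport: |A + B| ≥ min(p, |A| + |B| - 1) for A, B nonempty in Z/pZ.
|A| = 4, |B| = 3, p = 19.
CD lower bound = min(19, 4 + 3 - 1) = min(19, 6) = 6.
Compute A + B mod 19 directly:
a = 0: 0+1=1, 0+9=9, 0+16=16
a = 3: 3+1=4, 3+9=12, 3+16=0
a = 12: 12+1=13, 12+9=2, 12+16=9
a = 18: 18+1=0, 18+9=8, 18+16=15
A + B = {0, 1, 2, 4, 8, 9, 12, 13, 15, 16}, so |A + B| = 10.
Verify: 10 ≥ 6? Yes ✓.

CD lower bound = 6, actual |A + B| = 10.


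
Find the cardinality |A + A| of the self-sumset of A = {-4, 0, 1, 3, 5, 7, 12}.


A + A = {a + a' : a, a' ∈ A}; |A| = 7.
General bounds: 2|A| - 1 ≤ |A + A| ≤ |A|(|A|+1)/2, i.e. 13 ≤ |A + A| ≤ 28.
Lower bound 2|A|-1 is attained iff A is an arithmetic progression.
Enumerate sums a + a' for a ≤ a' (symmetric, so this suffices):
a = -4: -4+-4=-8, -4+0=-4, -4+1=-3, -4+3=-1, -4+5=1, -4+7=3, -4+12=8
a = 0: 0+0=0, 0+1=1, 0+3=3, 0+5=5, 0+7=7, 0+12=12
a = 1: 1+1=2, 1+3=4, 1+5=6, 1+7=8, 1+12=13
a = 3: 3+3=6, 3+5=8, 3+7=10, 3+12=15
a = 5: 5+5=10, 5+7=12, 5+12=17
a = 7: 7+7=14, 7+12=19
a = 12: 12+12=24
Distinct sums: {-8, -4, -3, -1, 0, 1, 2, 3, 4, 5, 6, 7, 8, 10, 12, 13, 14, 15, 17, 19, 24}
|A + A| = 21

|A + A| = 21


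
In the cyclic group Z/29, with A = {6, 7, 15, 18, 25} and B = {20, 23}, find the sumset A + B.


Work in Z/29Z: reduce every sum a + b modulo 29.
Enumerate all 10 pairs:
a = 6: 6+20=26, 6+23=0
a = 7: 7+20=27, 7+23=1
a = 15: 15+20=6, 15+23=9
a = 18: 18+20=9, 18+23=12
a = 25: 25+20=16, 25+23=19
Distinct residues collected: {0, 1, 6, 9, 12, 16, 19, 26, 27}
|A + B| = 9 (out of 29 total residues).

A + B = {0, 1, 6, 9, 12, 16, 19, 26, 27}


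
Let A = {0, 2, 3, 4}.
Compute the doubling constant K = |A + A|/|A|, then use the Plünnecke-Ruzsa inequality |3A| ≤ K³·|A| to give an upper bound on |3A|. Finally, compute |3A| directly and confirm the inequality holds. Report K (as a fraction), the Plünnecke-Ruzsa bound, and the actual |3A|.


|A| = 4.
Step 1: Compute A + A by enumerating all 16 pairs.
A + A = {0, 2, 3, 4, 5, 6, 7, 8}, so |A + A| = 8.
Step 2: Doubling constant K = |A + A|/|A| = 8/4 = 8/4 ≈ 2.0000.
Step 3: Plünnecke-Ruzsa gives |3A| ≤ K³·|A| = (2.0000)³ · 4 ≈ 32.0000.
Step 4: Compute 3A = A + A + A directly by enumerating all triples (a,b,c) ∈ A³; |3A| = 12.
Step 5: Check 12 ≤ 32.0000? Yes ✓.

K = 8/4, Plünnecke-Ruzsa bound K³|A| ≈ 32.0000, |3A| = 12, inequality holds.


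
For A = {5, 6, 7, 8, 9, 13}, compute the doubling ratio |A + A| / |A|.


|A| = 6.
Compute A + A by enumerating all 36 pairs.
A + A = {10, 11, 12, 13, 14, 15, 16, 17, 18, 19, 20, 21, 22, 26}, so |A + A| = 14.
K = |A + A| / |A| = 14/6 = 7/3 ≈ 2.3333.
Reference: AP of size 6 gives K = 11/6 ≈ 1.8333; a fully generic set of size 6 gives K ≈ 3.5000.

|A| = 6, |A + A| = 14, K = 14/6 = 7/3.


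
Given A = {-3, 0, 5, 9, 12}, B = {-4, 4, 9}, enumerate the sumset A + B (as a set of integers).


A + B = {a + b : a ∈ A, b ∈ B}.
Enumerate all |A|·|B| = 5·3 = 15 pairs (a, b) and collect distinct sums.
a = -3: -3+-4=-7, -3+4=1, -3+9=6
a = 0: 0+-4=-4, 0+4=4, 0+9=9
a = 5: 5+-4=1, 5+4=9, 5+9=14
a = 9: 9+-4=5, 9+4=13, 9+9=18
a = 12: 12+-4=8, 12+4=16, 12+9=21
Collecting distinct sums: A + B = {-7, -4, 1, 4, 5, 6, 8, 9, 13, 14, 16, 18, 21}
|A + B| = 13

A + B = {-7, -4, 1, 4, 5, 6, 8, 9, 13, 14, 16, 18, 21}


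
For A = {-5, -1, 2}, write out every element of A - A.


A - A = {a - a' : a, a' ∈ A}.
Compute a - a' for each ordered pair (a, a'):
a = -5: -5--5=0, -5--1=-4, -5-2=-7
a = -1: -1--5=4, -1--1=0, -1-2=-3
a = 2: 2--5=7, 2--1=3, 2-2=0
Collecting distinct values (and noting 0 appears from a-a):
A - A = {-7, -4, -3, 0, 3, 4, 7}
|A - A| = 7

A - A = {-7, -4, -3, 0, 3, 4, 7}


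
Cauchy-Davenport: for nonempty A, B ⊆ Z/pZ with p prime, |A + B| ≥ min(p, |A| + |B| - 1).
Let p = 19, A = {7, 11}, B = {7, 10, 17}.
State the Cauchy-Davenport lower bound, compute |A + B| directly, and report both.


Cauchy-Davenport: |A + B| ≥ min(p, |A| + |B| - 1) for A, B nonempty in Z/pZ.
|A| = 2, |B| = 3, p = 19.
CD lower bound = min(19, 2 + 3 - 1) = min(19, 4) = 4.
Compute A + B mod 19 directly:
a = 7: 7+7=14, 7+10=17, 7+17=5
a = 11: 11+7=18, 11+10=2, 11+17=9
A + B = {2, 5, 9, 14, 17, 18}, so |A + B| = 6.
Verify: 6 ≥ 4? Yes ✓.

CD lower bound = 4, actual |A + B| = 6.


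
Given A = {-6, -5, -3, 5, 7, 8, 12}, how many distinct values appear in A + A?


A + A = {a + a' : a, a' ∈ A}; |A| = 7.
General bounds: 2|A| - 1 ≤ |A + A| ≤ |A|(|A|+1)/2, i.e. 13 ≤ |A + A| ≤ 28.
Lower bound 2|A|-1 is attained iff A is an arithmetic progression.
Enumerate sums a + a' for a ≤ a' (symmetric, so this suffices):
a = -6: -6+-6=-12, -6+-5=-11, -6+-3=-9, -6+5=-1, -6+7=1, -6+8=2, -6+12=6
a = -5: -5+-5=-10, -5+-3=-8, -5+5=0, -5+7=2, -5+8=3, -5+12=7
a = -3: -3+-3=-6, -3+5=2, -3+7=4, -3+8=5, -3+12=9
a = 5: 5+5=10, 5+7=12, 5+8=13, 5+12=17
a = 7: 7+7=14, 7+8=15, 7+12=19
a = 8: 8+8=16, 8+12=20
a = 12: 12+12=24
Distinct sums: {-12, -11, -10, -9, -8, -6, -1, 0, 1, 2, 3, 4, 5, 6, 7, 9, 10, 12, 13, 14, 15, 16, 17, 19, 20, 24}
|A + A| = 26

|A + A| = 26


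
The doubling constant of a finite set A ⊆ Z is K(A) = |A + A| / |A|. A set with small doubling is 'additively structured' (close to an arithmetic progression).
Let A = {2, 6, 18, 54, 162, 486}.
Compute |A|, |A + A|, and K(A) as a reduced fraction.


|A| = 6.
Compute A + A by enumerating all 36 pairs.
A + A = {4, 8, 12, 20, 24, 36, 56, 60, 72, 108, 164, 168, 180, 216, 324, 488, 492, 504, 540, 648, 972}, so |A + A| = 21.
K = |A + A| / |A| = 21/6 = 7/2 ≈ 3.5000.
Reference: AP of size 6 gives K = 11/6 ≈ 1.8333; a fully generic set of size 6 gives K ≈ 3.5000.

|A| = 6, |A + A| = 21, K = 21/6 = 7/2.


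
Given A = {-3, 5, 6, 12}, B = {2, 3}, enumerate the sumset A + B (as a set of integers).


A + B = {a + b : a ∈ A, b ∈ B}.
Enumerate all |A|·|B| = 4·2 = 8 pairs (a, b) and collect distinct sums.
a = -3: -3+2=-1, -3+3=0
a = 5: 5+2=7, 5+3=8
a = 6: 6+2=8, 6+3=9
a = 12: 12+2=14, 12+3=15
Collecting distinct sums: A + B = {-1, 0, 7, 8, 9, 14, 15}
|A + B| = 7

A + B = {-1, 0, 7, 8, 9, 14, 15}


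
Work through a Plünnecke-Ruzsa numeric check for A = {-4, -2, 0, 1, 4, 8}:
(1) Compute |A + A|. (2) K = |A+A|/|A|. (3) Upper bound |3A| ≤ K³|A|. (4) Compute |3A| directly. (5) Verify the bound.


|A| = 6.
Step 1: Compute A + A by enumerating all 36 pairs.
A + A = {-8, -6, -4, -3, -2, -1, 0, 1, 2, 4, 5, 6, 8, 9, 12, 16}, so |A + A| = 16.
Step 2: Doubling constant K = |A + A|/|A| = 16/6 = 16/6 ≈ 2.6667.
Step 3: Plünnecke-Ruzsa gives |3A| ≤ K³·|A| = (2.6667)³ · 6 ≈ 113.7778.
Step 4: Compute 3A = A + A + A directly by enumerating all triples (a,b,c) ∈ A³; |3A| = 28.
Step 5: Check 28 ≤ 113.7778? Yes ✓.

K = 16/6, Plünnecke-Ruzsa bound K³|A| ≈ 113.7778, |3A| = 28, inequality holds.


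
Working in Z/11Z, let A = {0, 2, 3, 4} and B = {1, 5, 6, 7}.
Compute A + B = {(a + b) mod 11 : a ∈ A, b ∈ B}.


Work in Z/11Z: reduce every sum a + b modulo 11.
Enumerate all 16 pairs:
a = 0: 0+1=1, 0+5=5, 0+6=6, 0+7=7
a = 2: 2+1=3, 2+5=7, 2+6=8, 2+7=9
a = 3: 3+1=4, 3+5=8, 3+6=9, 3+7=10
a = 4: 4+1=5, 4+5=9, 4+6=10, 4+7=0
Distinct residues collected: {0, 1, 3, 4, 5, 6, 7, 8, 9, 10}
|A + B| = 10 (out of 11 total residues).

A + B = {0, 1, 3, 4, 5, 6, 7, 8, 9, 10}


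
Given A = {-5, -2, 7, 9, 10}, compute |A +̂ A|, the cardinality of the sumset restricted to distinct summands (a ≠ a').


Restricted sumset: A +̂ A = {a + a' : a ∈ A, a' ∈ A, a ≠ a'}.
Equivalently, take A + A and drop any sum 2a that is achievable ONLY as a + a for a ∈ A (i.e. sums representable only with equal summands).
Enumerate pairs (a, a') with a < a' (symmetric, so each unordered pair gives one sum; this covers all a ≠ a'):
  -5 + -2 = -7
  -5 + 7 = 2
  -5 + 9 = 4
  -5 + 10 = 5
  -2 + 7 = 5
  -2 + 9 = 7
  -2 + 10 = 8
  7 + 9 = 16
  7 + 10 = 17
  9 + 10 = 19
Collected distinct sums: {-7, 2, 4, 5, 7, 8, 16, 17, 19}
|A +̂ A| = 9
(Reference bound: |A +̂ A| ≥ 2|A| - 3 for |A| ≥ 2, with |A| = 5 giving ≥ 7.)

|A +̂ A| = 9


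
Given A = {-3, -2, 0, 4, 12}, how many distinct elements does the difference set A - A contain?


A - A = {a - a' : a, a' ∈ A}; |A| = 5.
Bounds: 2|A|-1 ≤ |A - A| ≤ |A|² - |A| + 1, i.e. 9 ≤ |A - A| ≤ 21.
Note: 0 ∈ A - A always (from a - a). The set is symmetric: if d ∈ A - A then -d ∈ A - A.
Enumerate nonzero differences d = a - a' with a > a' (then include -d):
Positive differences: {1, 2, 3, 4, 6, 7, 8, 12, 14, 15}
Full difference set: {0} ∪ (positive diffs) ∪ (negative diffs).
|A - A| = 1 + 2·10 = 21 (matches direct enumeration: 21).

|A - A| = 21


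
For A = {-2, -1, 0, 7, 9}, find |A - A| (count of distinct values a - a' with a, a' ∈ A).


A - A = {a - a' : a, a' ∈ A}; |A| = 5.
Bounds: 2|A|-1 ≤ |A - A| ≤ |A|² - |A| + 1, i.e. 9 ≤ |A - A| ≤ 21.
Note: 0 ∈ A - A always (from a - a). The set is symmetric: if d ∈ A - A then -d ∈ A - A.
Enumerate nonzero differences d = a - a' with a > a' (then include -d):
Positive differences: {1, 2, 7, 8, 9, 10, 11}
Full difference set: {0} ∪ (positive diffs) ∪ (negative diffs).
|A - A| = 1 + 2·7 = 15 (matches direct enumeration: 15).

|A - A| = 15


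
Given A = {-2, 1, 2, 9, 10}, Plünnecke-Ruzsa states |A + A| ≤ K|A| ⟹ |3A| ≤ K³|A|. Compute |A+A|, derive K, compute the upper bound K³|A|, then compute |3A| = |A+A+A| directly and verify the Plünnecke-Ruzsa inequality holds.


|A| = 5.
Step 1: Compute A + A by enumerating all 25 pairs.
A + A = {-4, -1, 0, 2, 3, 4, 7, 8, 10, 11, 12, 18, 19, 20}, so |A + A| = 14.
Step 2: Doubling constant K = |A + A|/|A| = 14/5 = 14/5 ≈ 2.8000.
Step 3: Plünnecke-Ruzsa gives |3A| ≤ K³·|A| = (2.8000)³ · 5 ≈ 109.7600.
Step 4: Compute 3A = A + A + A directly by enumerating all triples (a,b,c) ∈ A³; |3A| = 28.
Step 5: Check 28 ≤ 109.7600? Yes ✓.

K = 14/5, Plünnecke-Ruzsa bound K³|A| ≈ 109.7600, |3A| = 28, inequality holds.


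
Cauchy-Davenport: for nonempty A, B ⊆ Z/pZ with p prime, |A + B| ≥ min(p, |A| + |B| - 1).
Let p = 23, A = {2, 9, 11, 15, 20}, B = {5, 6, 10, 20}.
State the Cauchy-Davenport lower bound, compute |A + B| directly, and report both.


Cauchy-Davenport: |A + B| ≥ min(p, |A| + |B| - 1) for A, B nonempty in Z/pZ.
|A| = 5, |B| = 4, p = 23.
CD lower bound = min(23, 5 + 4 - 1) = min(23, 8) = 8.
Compute A + B mod 23 directly:
a = 2: 2+5=7, 2+6=8, 2+10=12, 2+20=22
a = 9: 9+5=14, 9+6=15, 9+10=19, 9+20=6
a = 11: 11+5=16, 11+6=17, 11+10=21, 11+20=8
a = 15: 15+5=20, 15+6=21, 15+10=2, 15+20=12
a = 20: 20+5=2, 20+6=3, 20+10=7, 20+20=17
A + B = {2, 3, 6, 7, 8, 12, 14, 15, 16, 17, 19, 20, 21, 22}, so |A + B| = 14.
Verify: 14 ≥ 8? Yes ✓.

CD lower bound = 8, actual |A + B| = 14.


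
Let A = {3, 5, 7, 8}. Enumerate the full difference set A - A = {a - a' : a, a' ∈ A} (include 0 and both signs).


A - A = {a - a' : a, a' ∈ A}.
Compute a - a' for each ordered pair (a, a'):
a = 3: 3-3=0, 3-5=-2, 3-7=-4, 3-8=-5
a = 5: 5-3=2, 5-5=0, 5-7=-2, 5-8=-3
a = 7: 7-3=4, 7-5=2, 7-7=0, 7-8=-1
a = 8: 8-3=5, 8-5=3, 8-7=1, 8-8=0
Collecting distinct values (and noting 0 appears from a-a):
A - A = {-5, -4, -3, -2, -1, 0, 1, 2, 3, 4, 5}
|A - A| = 11

A - A = {-5, -4, -3, -2, -1, 0, 1, 2, 3, 4, 5}


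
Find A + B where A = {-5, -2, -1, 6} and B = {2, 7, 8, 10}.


A + B = {a + b : a ∈ A, b ∈ B}.
Enumerate all |A|·|B| = 4·4 = 16 pairs (a, b) and collect distinct sums.
a = -5: -5+2=-3, -5+7=2, -5+8=3, -5+10=5
a = -2: -2+2=0, -2+7=5, -2+8=6, -2+10=8
a = -1: -1+2=1, -1+7=6, -1+8=7, -1+10=9
a = 6: 6+2=8, 6+7=13, 6+8=14, 6+10=16
Collecting distinct sums: A + B = {-3, 0, 1, 2, 3, 5, 6, 7, 8, 9, 13, 14, 16}
|A + B| = 13

A + B = {-3, 0, 1, 2, 3, 5, 6, 7, 8, 9, 13, 14, 16}


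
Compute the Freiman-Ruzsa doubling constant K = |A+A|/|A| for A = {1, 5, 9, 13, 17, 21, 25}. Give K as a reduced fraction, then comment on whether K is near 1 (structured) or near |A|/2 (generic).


|A| = 7.
Compute A + A by enumerating all 49 pairs.
A + A = {2, 6, 10, 14, 18, 22, 26, 30, 34, 38, 42, 46, 50}, so |A + A| = 13.
K = |A + A| / |A| = 13/7 (already in lowest terms) ≈ 1.8571.
Reference: AP of size 7 gives K = 13/7 ≈ 1.8571; a fully generic set of size 7 gives K ≈ 4.0000.

|A| = 7, |A + A| = 13, K = 13/7.


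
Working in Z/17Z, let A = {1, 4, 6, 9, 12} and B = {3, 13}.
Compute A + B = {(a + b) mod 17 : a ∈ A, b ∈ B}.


Work in Z/17Z: reduce every sum a + b modulo 17.
Enumerate all 10 pairs:
a = 1: 1+3=4, 1+13=14
a = 4: 4+3=7, 4+13=0
a = 6: 6+3=9, 6+13=2
a = 9: 9+3=12, 9+13=5
a = 12: 12+3=15, 12+13=8
Distinct residues collected: {0, 2, 4, 5, 7, 8, 9, 12, 14, 15}
|A + B| = 10 (out of 17 total residues).

A + B = {0, 2, 4, 5, 7, 8, 9, 12, 14, 15}


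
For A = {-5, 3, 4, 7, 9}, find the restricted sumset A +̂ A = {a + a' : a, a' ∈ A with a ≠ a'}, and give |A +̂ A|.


Restricted sumset: A +̂ A = {a + a' : a ∈ A, a' ∈ A, a ≠ a'}.
Equivalently, take A + A and drop any sum 2a that is achievable ONLY as a + a for a ∈ A (i.e. sums representable only with equal summands).
Enumerate pairs (a, a') with a < a' (symmetric, so each unordered pair gives one sum; this covers all a ≠ a'):
  -5 + 3 = -2
  -5 + 4 = -1
  -5 + 7 = 2
  -5 + 9 = 4
  3 + 4 = 7
  3 + 7 = 10
  3 + 9 = 12
  4 + 7 = 11
  4 + 9 = 13
  7 + 9 = 16
Collected distinct sums: {-2, -1, 2, 4, 7, 10, 11, 12, 13, 16}
|A +̂ A| = 10
(Reference bound: |A +̂ A| ≥ 2|A| - 3 for |A| ≥ 2, with |A| = 5 giving ≥ 7.)

|A +̂ A| = 10


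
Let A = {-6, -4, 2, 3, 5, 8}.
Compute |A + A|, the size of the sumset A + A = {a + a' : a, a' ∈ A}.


A + A = {a + a' : a, a' ∈ A}; |A| = 6.
General bounds: 2|A| - 1 ≤ |A + A| ≤ |A|(|A|+1)/2, i.e. 11 ≤ |A + A| ≤ 21.
Lower bound 2|A|-1 is attained iff A is an arithmetic progression.
Enumerate sums a + a' for a ≤ a' (symmetric, so this suffices):
a = -6: -6+-6=-12, -6+-4=-10, -6+2=-4, -6+3=-3, -6+5=-1, -6+8=2
a = -4: -4+-4=-8, -4+2=-2, -4+3=-1, -4+5=1, -4+8=4
a = 2: 2+2=4, 2+3=5, 2+5=7, 2+8=10
a = 3: 3+3=6, 3+5=8, 3+8=11
a = 5: 5+5=10, 5+8=13
a = 8: 8+8=16
Distinct sums: {-12, -10, -8, -4, -3, -2, -1, 1, 2, 4, 5, 6, 7, 8, 10, 11, 13, 16}
|A + A| = 18

|A + A| = 18


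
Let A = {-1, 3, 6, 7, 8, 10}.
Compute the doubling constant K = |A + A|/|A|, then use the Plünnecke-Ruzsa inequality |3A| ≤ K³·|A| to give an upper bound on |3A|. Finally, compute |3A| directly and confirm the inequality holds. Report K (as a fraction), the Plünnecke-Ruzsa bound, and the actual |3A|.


|A| = 6.
Step 1: Compute A + A by enumerating all 36 pairs.
A + A = {-2, 2, 5, 6, 7, 9, 10, 11, 12, 13, 14, 15, 16, 17, 18, 20}, so |A + A| = 16.
Step 2: Doubling constant K = |A + A|/|A| = 16/6 = 16/6 ≈ 2.6667.
Step 3: Plünnecke-Ruzsa gives |3A| ≤ K³·|A| = (2.6667)³ · 6 ≈ 113.7778.
Step 4: Compute 3A = A + A + A directly by enumerating all triples (a,b,c) ∈ A³; |3A| = 27.
Step 5: Check 27 ≤ 113.7778? Yes ✓.

K = 16/6, Plünnecke-Ruzsa bound K³|A| ≈ 113.7778, |3A| = 27, inequality holds.


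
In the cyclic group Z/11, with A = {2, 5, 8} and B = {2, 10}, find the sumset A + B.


Work in Z/11Z: reduce every sum a + b modulo 11.
Enumerate all 6 pairs:
a = 2: 2+2=4, 2+10=1
a = 5: 5+2=7, 5+10=4
a = 8: 8+2=10, 8+10=7
Distinct residues collected: {1, 4, 7, 10}
|A + B| = 4 (out of 11 total residues).

A + B = {1, 4, 7, 10}


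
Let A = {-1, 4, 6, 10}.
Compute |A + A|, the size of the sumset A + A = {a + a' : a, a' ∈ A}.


A + A = {a + a' : a, a' ∈ A}; |A| = 4.
General bounds: 2|A| - 1 ≤ |A + A| ≤ |A|(|A|+1)/2, i.e. 7 ≤ |A + A| ≤ 10.
Lower bound 2|A|-1 is attained iff A is an arithmetic progression.
Enumerate sums a + a' for a ≤ a' (symmetric, so this suffices):
a = -1: -1+-1=-2, -1+4=3, -1+6=5, -1+10=9
a = 4: 4+4=8, 4+6=10, 4+10=14
a = 6: 6+6=12, 6+10=16
a = 10: 10+10=20
Distinct sums: {-2, 3, 5, 8, 9, 10, 12, 14, 16, 20}
|A + A| = 10

|A + A| = 10


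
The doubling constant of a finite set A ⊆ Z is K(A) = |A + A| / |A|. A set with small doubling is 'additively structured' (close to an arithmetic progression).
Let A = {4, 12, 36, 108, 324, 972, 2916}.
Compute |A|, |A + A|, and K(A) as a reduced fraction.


|A| = 7.
Compute A + A by enumerating all 49 pairs.
A + A = {8, 16, 24, 40, 48, 72, 112, 120, 144, 216, 328, 336, 360, 432, 648, 976, 984, 1008, 1080, 1296, 1944, 2920, 2928, 2952, 3024, 3240, 3888, 5832}, so |A + A| = 28.
K = |A + A| / |A| = 28/7 = 4/1 ≈ 4.0000.
Reference: AP of size 7 gives K = 13/7 ≈ 1.8571; a fully generic set of size 7 gives K ≈ 4.0000.

|A| = 7, |A + A| = 28, K = 28/7 = 4/1.


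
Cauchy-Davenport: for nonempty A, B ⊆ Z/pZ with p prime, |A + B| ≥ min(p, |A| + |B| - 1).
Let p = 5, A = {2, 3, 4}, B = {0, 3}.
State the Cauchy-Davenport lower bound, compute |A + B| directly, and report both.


Cauchy-Davenport: |A + B| ≥ min(p, |A| + |B| - 1) for A, B nonempty in Z/pZ.
|A| = 3, |B| = 2, p = 5.
CD lower bound = min(5, 3 + 2 - 1) = min(5, 4) = 4.
Compute A + B mod 5 directly:
a = 2: 2+0=2, 2+3=0
a = 3: 3+0=3, 3+3=1
a = 4: 4+0=4, 4+3=2
A + B = {0, 1, 2, 3, 4}, so |A + B| = 5.
Verify: 5 ≥ 4? Yes ✓.

CD lower bound = 4, actual |A + B| = 5.


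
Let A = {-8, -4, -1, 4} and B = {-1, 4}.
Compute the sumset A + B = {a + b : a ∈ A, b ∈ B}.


A + B = {a + b : a ∈ A, b ∈ B}.
Enumerate all |A|·|B| = 4·2 = 8 pairs (a, b) and collect distinct sums.
a = -8: -8+-1=-9, -8+4=-4
a = -4: -4+-1=-5, -4+4=0
a = -1: -1+-1=-2, -1+4=3
a = 4: 4+-1=3, 4+4=8
Collecting distinct sums: A + B = {-9, -5, -4, -2, 0, 3, 8}
|A + B| = 7

A + B = {-9, -5, -4, -2, 0, 3, 8}


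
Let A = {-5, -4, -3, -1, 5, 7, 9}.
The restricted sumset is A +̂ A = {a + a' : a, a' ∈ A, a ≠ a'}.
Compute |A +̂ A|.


Restricted sumset: A +̂ A = {a + a' : a ∈ A, a' ∈ A, a ≠ a'}.
Equivalently, take A + A and drop any sum 2a that is achievable ONLY as a + a for a ∈ A (i.e. sums representable only with equal summands).
Enumerate pairs (a, a') with a < a' (symmetric, so each unordered pair gives one sum; this covers all a ≠ a'):
  -5 + -4 = -9
  -5 + -3 = -8
  -5 + -1 = -6
  -5 + 5 = 0
  -5 + 7 = 2
  -5 + 9 = 4
  -4 + -3 = -7
  -4 + -1 = -5
  -4 + 5 = 1
  -4 + 7 = 3
  -4 + 9 = 5
  -3 + -1 = -4
  -3 + 5 = 2
  -3 + 7 = 4
  -3 + 9 = 6
  -1 + 5 = 4
  -1 + 7 = 6
  -1 + 9 = 8
  5 + 7 = 12
  5 + 9 = 14
  7 + 9 = 16
Collected distinct sums: {-9, -8, -7, -6, -5, -4, 0, 1, 2, 3, 4, 5, 6, 8, 12, 14, 16}
|A +̂ A| = 17
(Reference bound: |A +̂ A| ≥ 2|A| - 3 for |A| ≥ 2, with |A| = 7 giving ≥ 11.)

|A +̂ A| = 17


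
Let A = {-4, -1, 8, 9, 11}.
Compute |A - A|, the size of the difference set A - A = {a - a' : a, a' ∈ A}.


A - A = {a - a' : a, a' ∈ A}; |A| = 5.
Bounds: 2|A|-1 ≤ |A - A| ≤ |A|² - |A| + 1, i.e. 9 ≤ |A - A| ≤ 21.
Note: 0 ∈ A - A always (from a - a). The set is symmetric: if d ∈ A - A then -d ∈ A - A.
Enumerate nonzero differences d = a - a' with a > a' (then include -d):
Positive differences: {1, 2, 3, 9, 10, 12, 13, 15}
Full difference set: {0} ∪ (positive diffs) ∪ (negative diffs).
|A - A| = 1 + 2·8 = 17 (matches direct enumeration: 17).

|A - A| = 17


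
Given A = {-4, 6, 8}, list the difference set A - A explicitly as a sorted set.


A - A = {a - a' : a, a' ∈ A}.
Compute a - a' for each ordered pair (a, a'):
a = -4: -4--4=0, -4-6=-10, -4-8=-12
a = 6: 6--4=10, 6-6=0, 6-8=-2
a = 8: 8--4=12, 8-6=2, 8-8=0
Collecting distinct values (and noting 0 appears from a-a):
A - A = {-12, -10, -2, 0, 2, 10, 12}
|A - A| = 7

A - A = {-12, -10, -2, 0, 2, 10, 12}


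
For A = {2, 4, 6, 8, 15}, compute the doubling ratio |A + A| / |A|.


|A| = 5.
Compute A + A by enumerating all 25 pairs.
A + A = {4, 6, 8, 10, 12, 14, 16, 17, 19, 21, 23, 30}, so |A + A| = 12.
K = |A + A| / |A| = 12/5 (already in lowest terms) ≈ 2.4000.
Reference: AP of size 5 gives K = 9/5 ≈ 1.8000; a fully generic set of size 5 gives K ≈ 3.0000.

|A| = 5, |A + A| = 12, K = 12/5.


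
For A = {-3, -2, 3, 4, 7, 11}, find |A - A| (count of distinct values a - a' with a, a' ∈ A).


A - A = {a - a' : a, a' ∈ A}; |A| = 6.
Bounds: 2|A|-1 ≤ |A - A| ≤ |A|² - |A| + 1, i.e. 11 ≤ |A - A| ≤ 31.
Note: 0 ∈ A - A always (from a - a). The set is symmetric: if d ∈ A - A then -d ∈ A - A.
Enumerate nonzero differences d = a - a' with a > a' (then include -d):
Positive differences: {1, 3, 4, 5, 6, 7, 8, 9, 10, 13, 14}
Full difference set: {0} ∪ (positive diffs) ∪ (negative diffs).
|A - A| = 1 + 2·11 = 23 (matches direct enumeration: 23).

|A - A| = 23


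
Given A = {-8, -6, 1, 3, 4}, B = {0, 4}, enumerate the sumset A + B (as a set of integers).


A + B = {a + b : a ∈ A, b ∈ B}.
Enumerate all |A|·|B| = 5·2 = 10 pairs (a, b) and collect distinct sums.
a = -8: -8+0=-8, -8+4=-4
a = -6: -6+0=-6, -6+4=-2
a = 1: 1+0=1, 1+4=5
a = 3: 3+0=3, 3+4=7
a = 4: 4+0=4, 4+4=8
Collecting distinct sums: A + B = {-8, -6, -4, -2, 1, 3, 4, 5, 7, 8}
|A + B| = 10

A + B = {-8, -6, -4, -2, 1, 3, 4, 5, 7, 8}


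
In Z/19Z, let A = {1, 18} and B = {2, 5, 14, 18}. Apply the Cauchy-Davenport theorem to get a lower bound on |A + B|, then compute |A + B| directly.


Cauchy-Davenport: |A + B| ≥ min(p, |A| + |B| - 1) for A, B nonempty in Z/pZ.
|A| = 2, |B| = 4, p = 19.
CD lower bound = min(19, 2 + 4 - 1) = min(19, 5) = 5.
Compute A + B mod 19 directly:
a = 1: 1+2=3, 1+5=6, 1+14=15, 1+18=0
a = 18: 18+2=1, 18+5=4, 18+14=13, 18+18=17
A + B = {0, 1, 3, 4, 6, 13, 15, 17}, so |A + B| = 8.
Verify: 8 ≥ 5? Yes ✓.

CD lower bound = 5, actual |A + B| = 8.


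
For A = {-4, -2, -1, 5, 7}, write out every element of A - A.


A - A = {a - a' : a, a' ∈ A}.
Compute a - a' for each ordered pair (a, a'):
a = -4: -4--4=0, -4--2=-2, -4--1=-3, -4-5=-9, -4-7=-11
a = -2: -2--4=2, -2--2=0, -2--1=-1, -2-5=-7, -2-7=-9
a = -1: -1--4=3, -1--2=1, -1--1=0, -1-5=-6, -1-7=-8
a = 5: 5--4=9, 5--2=7, 5--1=6, 5-5=0, 5-7=-2
a = 7: 7--4=11, 7--2=9, 7--1=8, 7-5=2, 7-7=0
Collecting distinct values (and noting 0 appears from a-a):
A - A = {-11, -9, -8, -7, -6, -3, -2, -1, 0, 1, 2, 3, 6, 7, 8, 9, 11}
|A - A| = 17

A - A = {-11, -9, -8, -7, -6, -3, -2, -1, 0, 1, 2, 3, 6, 7, 8, 9, 11}


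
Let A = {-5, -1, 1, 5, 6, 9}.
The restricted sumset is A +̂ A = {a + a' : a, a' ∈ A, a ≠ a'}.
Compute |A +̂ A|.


Restricted sumset: A +̂ A = {a + a' : a ∈ A, a' ∈ A, a ≠ a'}.
Equivalently, take A + A and drop any sum 2a that is achievable ONLY as a + a for a ∈ A (i.e. sums representable only with equal summands).
Enumerate pairs (a, a') with a < a' (symmetric, so each unordered pair gives one sum; this covers all a ≠ a'):
  -5 + -1 = -6
  -5 + 1 = -4
  -5 + 5 = 0
  -5 + 6 = 1
  -5 + 9 = 4
  -1 + 1 = 0
  -1 + 5 = 4
  -1 + 6 = 5
  -1 + 9 = 8
  1 + 5 = 6
  1 + 6 = 7
  1 + 9 = 10
  5 + 6 = 11
  5 + 9 = 14
  6 + 9 = 15
Collected distinct sums: {-6, -4, 0, 1, 4, 5, 6, 7, 8, 10, 11, 14, 15}
|A +̂ A| = 13
(Reference bound: |A +̂ A| ≥ 2|A| - 3 for |A| ≥ 2, with |A| = 6 giving ≥ 9.)

|A +̂ A| = 13
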